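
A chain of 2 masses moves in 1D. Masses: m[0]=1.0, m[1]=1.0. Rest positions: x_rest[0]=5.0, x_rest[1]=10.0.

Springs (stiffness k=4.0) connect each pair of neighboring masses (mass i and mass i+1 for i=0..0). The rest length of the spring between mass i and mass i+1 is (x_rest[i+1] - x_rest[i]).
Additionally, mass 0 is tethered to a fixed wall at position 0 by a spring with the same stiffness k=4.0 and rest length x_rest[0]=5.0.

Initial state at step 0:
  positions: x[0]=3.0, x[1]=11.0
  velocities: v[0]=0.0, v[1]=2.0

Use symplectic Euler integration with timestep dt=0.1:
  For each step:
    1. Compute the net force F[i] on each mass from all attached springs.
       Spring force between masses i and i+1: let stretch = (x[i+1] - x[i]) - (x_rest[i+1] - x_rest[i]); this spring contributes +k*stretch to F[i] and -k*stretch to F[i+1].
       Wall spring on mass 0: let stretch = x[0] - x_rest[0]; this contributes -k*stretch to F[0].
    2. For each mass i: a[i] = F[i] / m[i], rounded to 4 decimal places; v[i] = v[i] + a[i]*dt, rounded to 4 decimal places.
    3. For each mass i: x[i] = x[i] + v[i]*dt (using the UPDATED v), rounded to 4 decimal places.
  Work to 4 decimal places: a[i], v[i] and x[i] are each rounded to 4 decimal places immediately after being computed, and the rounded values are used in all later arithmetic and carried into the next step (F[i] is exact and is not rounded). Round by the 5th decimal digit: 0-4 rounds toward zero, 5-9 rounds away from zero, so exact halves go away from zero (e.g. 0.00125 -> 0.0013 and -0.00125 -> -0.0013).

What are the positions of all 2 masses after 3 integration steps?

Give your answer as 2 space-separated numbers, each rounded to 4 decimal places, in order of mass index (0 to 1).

Answer: 4.1292 10.9113

Derivation:
Step 0: x=[3.0000 11.0000] v=[0.0000 2.0000]
Step 1: x=[3.2000 11.0800] v=[2.0000 0.8000]
Step 2: x=[3.5872 11.0448] v=[3.8720 -0.3520]
Step 3: x=[4.1292 10.9113] v=[5.4202 -1.3350]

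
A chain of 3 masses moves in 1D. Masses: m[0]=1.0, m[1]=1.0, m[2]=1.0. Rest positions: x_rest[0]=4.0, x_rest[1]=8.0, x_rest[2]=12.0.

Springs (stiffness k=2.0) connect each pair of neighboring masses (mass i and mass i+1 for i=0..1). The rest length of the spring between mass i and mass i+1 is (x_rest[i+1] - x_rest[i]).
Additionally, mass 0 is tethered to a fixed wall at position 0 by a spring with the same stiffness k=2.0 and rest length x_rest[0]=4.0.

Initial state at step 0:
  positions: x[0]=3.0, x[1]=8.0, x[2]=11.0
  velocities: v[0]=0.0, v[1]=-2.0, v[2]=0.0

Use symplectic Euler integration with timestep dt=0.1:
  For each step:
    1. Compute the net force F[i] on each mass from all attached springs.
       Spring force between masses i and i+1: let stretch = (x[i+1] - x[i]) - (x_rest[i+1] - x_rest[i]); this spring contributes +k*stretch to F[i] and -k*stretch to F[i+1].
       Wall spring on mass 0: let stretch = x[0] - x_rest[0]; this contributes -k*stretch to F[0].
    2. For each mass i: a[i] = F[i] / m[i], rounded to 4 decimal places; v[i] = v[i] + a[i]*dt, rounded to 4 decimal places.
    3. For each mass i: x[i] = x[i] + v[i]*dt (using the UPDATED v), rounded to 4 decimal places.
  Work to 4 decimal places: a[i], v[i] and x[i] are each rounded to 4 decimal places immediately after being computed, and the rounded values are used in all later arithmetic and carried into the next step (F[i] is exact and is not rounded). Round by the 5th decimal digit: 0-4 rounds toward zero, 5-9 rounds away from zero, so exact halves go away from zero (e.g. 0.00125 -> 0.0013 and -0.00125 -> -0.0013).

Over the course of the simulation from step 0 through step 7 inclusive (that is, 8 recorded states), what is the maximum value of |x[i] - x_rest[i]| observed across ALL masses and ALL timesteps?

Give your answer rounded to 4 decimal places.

Step 0: x=[3.0000 8.0000 11.0000] v=[0.0000 -2.0000 0.0000]
Step 1: x=[3.0400 7.7600 11.0200] v=[0.4000 -2.4000 0.2000]
Step 2: x=[3.1136 7.4908 11.0548] v=[0.7360 -2.6920 0.3480]
Step 3: x=[3.2125 7.2053 11.0983] v=[0.9887 -2.8546 0.4352]
Step 4: x=[3.3270 6.9178 11.1440] v=[1.1448 -2.8746 0.4566]
Step 5: x=[3.4468 6.6431 11.1851] v=[1.1976 -2.7475 0.4114]
Step 6: x=[3.5616 6.3953 11.2154] v=[1.1475 -2.4784 0.3030]
Step 7: x=[3.6618 6.1872 11.2293] v=[1.0019 -2.0811 0.1390]
Max displacement = 1.8128

Answer: 1.8128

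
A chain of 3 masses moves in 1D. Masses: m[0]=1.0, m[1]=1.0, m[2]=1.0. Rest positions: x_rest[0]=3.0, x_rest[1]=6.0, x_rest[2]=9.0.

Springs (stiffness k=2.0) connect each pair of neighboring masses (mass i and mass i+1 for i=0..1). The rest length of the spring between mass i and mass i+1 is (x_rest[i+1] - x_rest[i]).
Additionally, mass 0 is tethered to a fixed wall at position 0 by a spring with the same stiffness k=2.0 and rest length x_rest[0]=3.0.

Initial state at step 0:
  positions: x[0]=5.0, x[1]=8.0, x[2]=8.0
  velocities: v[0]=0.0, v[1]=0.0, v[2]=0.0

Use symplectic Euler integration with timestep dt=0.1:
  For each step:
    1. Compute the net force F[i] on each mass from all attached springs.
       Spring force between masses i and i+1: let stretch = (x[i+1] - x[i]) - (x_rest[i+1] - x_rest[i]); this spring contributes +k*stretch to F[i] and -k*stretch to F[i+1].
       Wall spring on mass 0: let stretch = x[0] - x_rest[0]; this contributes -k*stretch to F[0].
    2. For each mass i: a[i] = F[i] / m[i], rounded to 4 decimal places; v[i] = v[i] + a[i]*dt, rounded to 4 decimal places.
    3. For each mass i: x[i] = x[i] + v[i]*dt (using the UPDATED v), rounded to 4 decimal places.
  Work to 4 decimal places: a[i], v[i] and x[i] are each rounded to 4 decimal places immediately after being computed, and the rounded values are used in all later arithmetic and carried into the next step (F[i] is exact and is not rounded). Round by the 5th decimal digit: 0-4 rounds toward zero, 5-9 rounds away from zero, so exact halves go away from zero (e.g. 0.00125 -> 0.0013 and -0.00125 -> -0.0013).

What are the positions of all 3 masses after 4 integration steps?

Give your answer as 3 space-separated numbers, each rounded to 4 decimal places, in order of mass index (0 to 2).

Step 0: x=[5.0000 8.0000 8.0000] v=[0.0000 0.0000 0.0000]
Step 1: x=[4.9600 7.9400 8.0600] v=[-0.4000 -0.6000 0.6000]
Step 2: x=[4.8804 7.8228 8.1776] v=[-0.7960 -1.1720 1.1760]
Step 3: x=[4.7620 7.6539 8.3481] v=[-1.1836 -1.6895 1.7050]
Step 4: x=[4.6062 7.4410 8.5647] v=[-1.5576 -2.1290 2.1662]

Answer: 4.6062 7.4410 8.5647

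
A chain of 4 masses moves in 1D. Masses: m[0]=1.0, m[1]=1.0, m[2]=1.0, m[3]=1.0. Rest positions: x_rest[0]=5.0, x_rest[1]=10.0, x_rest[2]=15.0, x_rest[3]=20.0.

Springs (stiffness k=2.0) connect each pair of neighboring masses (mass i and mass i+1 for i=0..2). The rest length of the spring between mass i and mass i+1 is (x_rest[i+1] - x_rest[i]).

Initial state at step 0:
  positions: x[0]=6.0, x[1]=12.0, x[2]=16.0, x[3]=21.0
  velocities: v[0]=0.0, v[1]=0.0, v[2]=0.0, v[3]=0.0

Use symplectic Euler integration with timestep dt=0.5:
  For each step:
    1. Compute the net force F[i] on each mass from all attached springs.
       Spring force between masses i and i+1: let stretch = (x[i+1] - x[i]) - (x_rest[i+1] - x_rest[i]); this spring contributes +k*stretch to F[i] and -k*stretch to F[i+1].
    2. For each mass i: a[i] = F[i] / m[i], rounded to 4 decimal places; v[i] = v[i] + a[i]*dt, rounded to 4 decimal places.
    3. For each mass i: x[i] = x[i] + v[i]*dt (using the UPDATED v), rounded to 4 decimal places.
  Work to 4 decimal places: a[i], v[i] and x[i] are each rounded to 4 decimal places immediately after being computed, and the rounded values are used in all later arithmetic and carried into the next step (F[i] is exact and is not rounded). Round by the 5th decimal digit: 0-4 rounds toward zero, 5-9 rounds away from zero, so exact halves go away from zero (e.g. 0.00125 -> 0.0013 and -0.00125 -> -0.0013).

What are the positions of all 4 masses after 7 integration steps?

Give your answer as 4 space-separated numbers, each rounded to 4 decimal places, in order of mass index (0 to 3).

Step 0: x=[6.0000 12.0000 16.0000 21.0000] v=[0.0000 0.0000 0.0000 0.0000]
Step 1: x=[6.5000 11.0000 16.5000 21.0000] v=[1.0000 -2.0000 1.0000 0.0000]
Step 2: x=[6.7500 10.5000 16.5000 21.2500] v=[0.5000 -1.0000 0.0000 0.5000]
Step 3: x=[6.3750 11.1250 15.8750 21.6250] v=[-0.7500 1.2500 -1.2500 0.7500]
Step 4: x=[5.8750 11.7500 15.7500 21.6250] v=[-1.0000 1.2500 -0.2500 0.0000]
Step 5: x=[5.8125 11.4375 16.5625 21.1875] v=[-0.1250 -0.6250 1.6250 -0.8750]
Step 6: x=[6.0625 10.8750 17.1250 20.9375] v=[0.5000 -1.1250 1.1250 -0.5000]
Step 7: x=[6.2188 11.0313 16.4688 21.2813] v=[0.3125 0.3125 -1.3125 0.6875]

Answer: 6.2188 11.0313 16.4688 21.2813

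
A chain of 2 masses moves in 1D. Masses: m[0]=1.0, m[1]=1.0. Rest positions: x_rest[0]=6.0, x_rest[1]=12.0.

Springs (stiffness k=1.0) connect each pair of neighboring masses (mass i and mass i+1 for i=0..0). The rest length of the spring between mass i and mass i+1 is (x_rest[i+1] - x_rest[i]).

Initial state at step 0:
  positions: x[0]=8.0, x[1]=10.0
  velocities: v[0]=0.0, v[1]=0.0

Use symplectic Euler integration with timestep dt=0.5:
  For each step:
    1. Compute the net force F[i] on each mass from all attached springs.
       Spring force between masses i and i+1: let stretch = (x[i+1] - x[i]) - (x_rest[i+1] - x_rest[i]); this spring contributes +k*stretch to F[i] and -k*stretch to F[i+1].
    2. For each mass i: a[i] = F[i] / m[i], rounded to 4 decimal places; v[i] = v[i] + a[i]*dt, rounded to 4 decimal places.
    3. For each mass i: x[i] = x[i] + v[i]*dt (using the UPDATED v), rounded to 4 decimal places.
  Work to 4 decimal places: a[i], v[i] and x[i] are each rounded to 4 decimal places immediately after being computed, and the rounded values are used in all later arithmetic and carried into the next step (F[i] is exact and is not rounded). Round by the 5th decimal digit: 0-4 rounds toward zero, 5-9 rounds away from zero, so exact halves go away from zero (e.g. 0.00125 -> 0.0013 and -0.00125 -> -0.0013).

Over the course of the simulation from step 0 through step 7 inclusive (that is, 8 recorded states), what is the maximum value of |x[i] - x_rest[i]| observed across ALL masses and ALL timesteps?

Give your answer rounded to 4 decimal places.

Step 0: x=[8.0000 10.0000] v=[0.0000 0.0000]
Step 1: x=[7.0000 11.0000] v=[-2.0000 2.0000]
Step 2: x=[5.5000 12.5000] v=[-3.0000 3.0000]
Step 3: x=[4.2500 13.7500] v=[-2.5000 2.5000]
Step 4: x=[3.8750 14.1250] v=[-0.7500 0.7500]
Step 5: x=[4.5625 13.4375] v=[1.3750 -1.3750]
Step 6: x=[5.9688 12.0313] v=[2.8125 -2.8125]
Step 7: x=[7.3907 10.6094] v=[2.8438 -2.8438]
Max displacement = 2.1250

Answer: 2.1250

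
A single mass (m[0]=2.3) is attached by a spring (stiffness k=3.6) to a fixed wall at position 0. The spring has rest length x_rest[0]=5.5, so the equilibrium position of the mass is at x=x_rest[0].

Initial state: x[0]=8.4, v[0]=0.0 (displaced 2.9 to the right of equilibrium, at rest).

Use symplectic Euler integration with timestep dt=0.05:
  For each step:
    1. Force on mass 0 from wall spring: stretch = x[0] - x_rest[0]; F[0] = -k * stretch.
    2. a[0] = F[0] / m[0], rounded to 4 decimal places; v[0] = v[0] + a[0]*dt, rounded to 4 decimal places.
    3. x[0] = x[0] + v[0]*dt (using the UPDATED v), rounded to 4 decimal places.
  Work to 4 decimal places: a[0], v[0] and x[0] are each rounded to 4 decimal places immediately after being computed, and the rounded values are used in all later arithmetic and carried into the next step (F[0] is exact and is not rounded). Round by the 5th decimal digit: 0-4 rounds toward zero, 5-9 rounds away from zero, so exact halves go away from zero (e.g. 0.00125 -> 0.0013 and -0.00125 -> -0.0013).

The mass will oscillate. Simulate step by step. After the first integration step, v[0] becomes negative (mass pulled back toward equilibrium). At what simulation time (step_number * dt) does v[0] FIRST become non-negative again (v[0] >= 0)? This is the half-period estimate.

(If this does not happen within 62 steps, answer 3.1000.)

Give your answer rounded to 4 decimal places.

Answer: 2.5500

Derivation:
Step 0: x=[8.4000] v=[0.0000]
Step 1: x=[8.3887] v=[-0.2270]
Step 2: x=[8.3660] v=[-0.4531]
Step 3: x=[8.3321] v=[-0.6774]
Step 4: x=[8.2872] v=[-0.8990]
Step 5: x=[8.2313] v=[-1.1171]
Step 6: x=[8.1648] v=[-1.3309]
Step 7: x=[8.0878] v=[-1.5395]
Step 8: x=[8.0007] v=[-1.7420]
Step 9: x=[7.9038] v=[-1.9377]
Step 10: x=[7.7975] v=[-2.1258]
Step 11: x=[7.6822] v=[-2.3056]
Step 12: x=[7.5584] v=[-2.4764]
Step 13: x=[7.4265] v=[-2.6375]
Step 14: x=[7.2871] v=[-2.7883]
Step 15: x=[7.1407] v=[-2.9282]
Step 16: x=[6.9879] v=[-3.0566]
Step 17: x=[6.8293] v=[-3.1730]
Step 18: x=[6.6655] v=[-3.2770]
Step 19: x=[6.4971] v=[-3.3682]
Step 20: x=[6.3248] v=[-3.4462]
Step 21: x=[6.1493] v=[-3.5108]
Step 22: x=[5.9712] v=[-3.5616]
Step 23: x=[5.7913] v=[-3.5985]
Step 24: x=[5.6102] v=[-3.6213]
Step 25: x=[5.4287] v=[-3.6299]
Step 26: x=[5.2475] v=[-3.6243]
Step 27: x=[5.0673] v=[-3.6045]
Step 28: x=[4.8888] v=[-3.5706]
Step 29: x=[4.7127] v=[-3.5228]
Step 30: x=[4.5396] v=[-3.4612]
Step 31: x=[4.3703] v=[-3.3860]
Step 32: x=[4.2054] v=[-3.2976]
Step 33: x=[4.0456] v=[-3.1963]
Step 34: x=[3.8915] v=[-3.0825]
Step 35: x=[3.7437] v=[-2.9566]
Step 36: x=[3.6027] v=[-2.8192]
Step 37: x=[3.4692] v=[-2.6707]
Step 38: x=[3.3436] v=[-2.5118]
Step 39: x=[3.2265] v=[-2.3430]
Step 40: x=[3.1182] v=[-2.1651]
Step 41: x=[3.0193] v=[-1.9787]
Step 42: x=[2.9301] v=[-1.7846]
Step 43: x=[2.8509] v=[-1.5835]
Step 44: x=[2.7821] v=[-1.3762]
Step 45: x=[2.7239] v=[-1.1635]
Step 46: x=[2.6766] v=[-0.9462]
Step 47: x=[2.6403] v=[-0.7252]
Step 48: x=[2.6152] v=[-0.5014]
Step 49: x=[2.6014] v=[-0.2756]
Step 50: x=[2.5990] v=[-0.0488]
Step 51: x=[2.6079] v=[0.1782]
First v>=0 after going negative at step 51, time=2.5500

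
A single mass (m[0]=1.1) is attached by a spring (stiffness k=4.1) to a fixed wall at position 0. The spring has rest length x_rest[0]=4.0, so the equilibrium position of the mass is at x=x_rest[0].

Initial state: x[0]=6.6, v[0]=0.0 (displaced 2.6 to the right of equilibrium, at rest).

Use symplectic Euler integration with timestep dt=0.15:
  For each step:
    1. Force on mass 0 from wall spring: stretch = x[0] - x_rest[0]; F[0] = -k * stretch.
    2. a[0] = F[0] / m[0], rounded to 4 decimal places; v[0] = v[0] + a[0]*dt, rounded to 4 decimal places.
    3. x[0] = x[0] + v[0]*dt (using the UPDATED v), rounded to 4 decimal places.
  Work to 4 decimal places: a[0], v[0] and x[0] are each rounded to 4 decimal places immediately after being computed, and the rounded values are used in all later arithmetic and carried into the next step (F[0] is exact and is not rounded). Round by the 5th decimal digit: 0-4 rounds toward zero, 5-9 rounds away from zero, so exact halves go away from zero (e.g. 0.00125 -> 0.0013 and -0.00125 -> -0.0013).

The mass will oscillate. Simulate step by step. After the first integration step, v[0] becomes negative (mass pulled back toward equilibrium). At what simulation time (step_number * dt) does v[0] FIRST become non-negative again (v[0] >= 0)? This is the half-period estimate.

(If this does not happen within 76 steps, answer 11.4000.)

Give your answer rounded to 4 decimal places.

Step 0: x=[6.6000] v=[0.0000]
Step 1: x=[6.3820] v=[-1.4536]
Step 2: x=[5.9642] v=[-2.7854]
Step 3: x=[5.3817] v=[-3.8836]
Step 4: x=[4.6833] v=[-4.6561]
Step 5: x=[3.9276] v=[-5.0381]
Step 6: x=[3.1780] v=[-4.9976]
Step 7: x=[2.4973] v=[-4.5380]
Step 8: x=[1.9426] v=[-3.6979]
Step 9: x=[1.5605] v=[-2.5476]
Step 10: x=[1.3829] v=[-1.1837]
Step 11: x=[1.4248] v=[0.2795]
First v>=0 after going negative at step 11, time=1.6500

Answer: 1.6500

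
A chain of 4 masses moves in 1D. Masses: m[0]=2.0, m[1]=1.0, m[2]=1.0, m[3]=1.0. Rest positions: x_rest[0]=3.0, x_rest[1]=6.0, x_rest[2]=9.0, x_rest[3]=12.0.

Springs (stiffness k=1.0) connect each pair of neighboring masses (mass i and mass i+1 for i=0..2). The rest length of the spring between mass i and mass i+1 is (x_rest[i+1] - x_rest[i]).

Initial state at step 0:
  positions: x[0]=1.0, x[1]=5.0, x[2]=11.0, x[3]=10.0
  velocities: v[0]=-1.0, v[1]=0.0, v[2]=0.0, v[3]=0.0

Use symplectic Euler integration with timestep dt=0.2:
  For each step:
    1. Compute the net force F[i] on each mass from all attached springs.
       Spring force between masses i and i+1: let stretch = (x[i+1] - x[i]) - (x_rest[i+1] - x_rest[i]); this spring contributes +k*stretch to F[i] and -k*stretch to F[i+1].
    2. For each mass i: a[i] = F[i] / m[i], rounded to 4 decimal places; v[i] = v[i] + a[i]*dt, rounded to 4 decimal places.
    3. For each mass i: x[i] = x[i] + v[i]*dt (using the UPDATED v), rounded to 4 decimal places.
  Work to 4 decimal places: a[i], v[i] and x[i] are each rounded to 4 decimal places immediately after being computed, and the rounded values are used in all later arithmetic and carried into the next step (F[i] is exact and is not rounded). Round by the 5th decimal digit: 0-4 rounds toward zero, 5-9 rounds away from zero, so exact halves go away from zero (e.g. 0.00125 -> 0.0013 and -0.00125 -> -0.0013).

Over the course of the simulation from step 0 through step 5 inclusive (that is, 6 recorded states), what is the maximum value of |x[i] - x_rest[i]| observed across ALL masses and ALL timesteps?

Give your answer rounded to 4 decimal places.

Answer: 2.5924

Derivation:
Step 0: x=[1.0000 5.0000 11.0000 10.0000] v=[-1.0000 0.0000 0.0000 0.0000]
Step 1: x=[0.8200 5.0800 10.7200 10.1600] v=[-0.9000 0.4000 -1.4000 0.8000]
Step 2: x=[0.6652 5.2152 10.1920 10.4624] v=[-0.7740 0.6760 -2.6400 1.5120]
Step 3: x=[0.5414 5.3675 9.4757 10.8740] v=[-0.6190 0.7614 -3.5813 2.0579]
Step 4: x=[0.4541 5.4911 8.6510 11.3496] v=[-0.4364 0.6178 -4.1233 2.3782]
Step 5: x=[0.4076 5.5396 7.8079 11.8373] v=[-0.2327 0.2424 -4.2156 2.4385]
Max displacement = 2.5924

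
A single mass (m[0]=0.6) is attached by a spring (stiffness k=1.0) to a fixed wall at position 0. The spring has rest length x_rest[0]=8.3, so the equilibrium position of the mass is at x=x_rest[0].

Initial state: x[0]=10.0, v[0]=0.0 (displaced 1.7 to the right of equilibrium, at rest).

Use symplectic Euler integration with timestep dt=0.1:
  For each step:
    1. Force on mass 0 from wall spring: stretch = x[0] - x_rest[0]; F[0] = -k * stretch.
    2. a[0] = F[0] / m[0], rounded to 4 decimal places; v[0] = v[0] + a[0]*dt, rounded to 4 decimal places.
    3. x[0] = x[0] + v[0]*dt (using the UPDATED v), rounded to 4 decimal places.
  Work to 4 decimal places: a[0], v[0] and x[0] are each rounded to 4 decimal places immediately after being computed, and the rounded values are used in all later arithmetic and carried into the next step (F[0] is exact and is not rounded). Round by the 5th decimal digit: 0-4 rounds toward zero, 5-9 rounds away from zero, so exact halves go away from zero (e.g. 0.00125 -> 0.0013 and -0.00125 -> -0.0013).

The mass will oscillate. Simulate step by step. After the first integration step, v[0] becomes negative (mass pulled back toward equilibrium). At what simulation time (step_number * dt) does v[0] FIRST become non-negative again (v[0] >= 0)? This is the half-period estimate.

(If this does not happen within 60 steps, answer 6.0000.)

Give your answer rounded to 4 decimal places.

Step 0: x=[10.0000] v=[0.0000]
Step 1: x=[9.9717] v=[-0.2833]
Step 2: x=[9.9155] v=[-0.5619]
Step 3: x=[9.8324] v=[-0.8312]
Step 4: x=[9.7237] v=[-1.0866]
Step 5: x=[9.5913] v=[-1.3239]
Step 6: x=[9.4374] v=[-1.5391]
Step 7: x=[9.2645] v=[-1.7287]
Step 8: x=[9.0756] v=[-1.8895]
Step 9: x=[8.8737] v=[-2.0188]
Step 10: x=[8.6623] v=[-2.1144]
Step 11: x=[8.4448] v=[-2.1748]
Step 12: x=[8.2249] v=[-2.1989]
Step 13: x=[8.0063] v=[-2.1864]
Step 14: x=[7.7926] v=[-2.1375]
Step 15: x=[7.5873] v=[-2.0529]
Step 16: x=[7.3939] v=[-1.9341]
Step 17: x=[7.2156] v=[-1.7831]
Step 18: x=[7.0554] v=[-1.6024]
Step 19: x=[6.9159] v=[-1.3950]
Step 20: x=[6.7995] v=[-1.1643]
Step 21: x=[6.7081] v=[-0.9142]
Step 22: x=[6.6432] v=[-0.6489]
Step 23: x=[6.6059] v=[-0.3728]
Step 24: x=[6.5969] v=[-0.0905]
Step 25: x=[6.6162] v=[0.1934]
First v>=0 after going negative at step 25, time=2.5000

Answer: 2.5000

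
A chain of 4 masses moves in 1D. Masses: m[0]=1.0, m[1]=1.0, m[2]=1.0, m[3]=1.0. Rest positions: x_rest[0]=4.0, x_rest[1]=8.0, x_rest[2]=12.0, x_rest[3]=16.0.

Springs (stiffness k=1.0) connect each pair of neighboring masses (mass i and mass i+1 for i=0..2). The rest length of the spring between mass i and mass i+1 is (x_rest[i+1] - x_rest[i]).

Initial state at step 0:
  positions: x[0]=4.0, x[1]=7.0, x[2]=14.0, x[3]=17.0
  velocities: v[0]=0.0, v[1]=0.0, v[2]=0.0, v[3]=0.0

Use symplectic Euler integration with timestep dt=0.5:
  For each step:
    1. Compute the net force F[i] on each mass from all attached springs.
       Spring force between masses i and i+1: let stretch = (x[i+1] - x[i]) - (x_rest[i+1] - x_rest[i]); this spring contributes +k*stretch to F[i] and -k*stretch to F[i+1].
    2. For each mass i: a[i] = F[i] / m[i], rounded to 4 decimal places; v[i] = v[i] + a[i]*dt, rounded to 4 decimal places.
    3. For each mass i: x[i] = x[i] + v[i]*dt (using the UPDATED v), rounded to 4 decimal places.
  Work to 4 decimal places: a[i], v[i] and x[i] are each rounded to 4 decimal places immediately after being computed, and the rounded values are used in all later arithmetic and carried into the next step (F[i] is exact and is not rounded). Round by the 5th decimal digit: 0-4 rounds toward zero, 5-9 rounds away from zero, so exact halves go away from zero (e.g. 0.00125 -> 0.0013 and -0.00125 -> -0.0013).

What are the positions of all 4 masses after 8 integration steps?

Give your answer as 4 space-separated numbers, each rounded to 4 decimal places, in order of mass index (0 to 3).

Answer: 5.3100 9.2791 11.7211 15.6901

Derivation:
Step 0: x=[4.0000 7.0000 14.0000 17.0000] v=[0.0000 0.0000 0.0000 0.0000]
Step 1: x=[3.7500 8.0000 13.0000 17.2500] v=[-0.5000 2.0000 -2.0000 0.5000]
Step 2: x=[3.5625 9.1875 11.8125 17.4375] v=[-0.3750 2.3750 -2.3750 0.3750]
Step 3: x=[3.7813 9.6250 11.3750 17.2188] v=[0.4375 0.8750 -0.8750 -0.4375]
Step 4: x=[4.4610 9.0391 11.9610 16.5391] v=[1.3594 -1.1719 1.1719 -1.3594]
Step 5: x=[5.2853 8.0391 12.9610 15.7149] v=[1.6485 -2.0000 2.0000 -1.6485]
Step 6: x=[5.7980 7.5811 13.4190 15.2022] v=[1.0254 -0.9160 0.9160 -1.0255]
Step 7: x=[5.7565 8.1368 12.8633 15.2437] v=[-0.0831 1.1114 -1.1114 0.0829]
Step 8: x=[5.3100 9.2791 11.7211 15.6901] v=[-0.8930 2.2845 -2.2845 0.8927]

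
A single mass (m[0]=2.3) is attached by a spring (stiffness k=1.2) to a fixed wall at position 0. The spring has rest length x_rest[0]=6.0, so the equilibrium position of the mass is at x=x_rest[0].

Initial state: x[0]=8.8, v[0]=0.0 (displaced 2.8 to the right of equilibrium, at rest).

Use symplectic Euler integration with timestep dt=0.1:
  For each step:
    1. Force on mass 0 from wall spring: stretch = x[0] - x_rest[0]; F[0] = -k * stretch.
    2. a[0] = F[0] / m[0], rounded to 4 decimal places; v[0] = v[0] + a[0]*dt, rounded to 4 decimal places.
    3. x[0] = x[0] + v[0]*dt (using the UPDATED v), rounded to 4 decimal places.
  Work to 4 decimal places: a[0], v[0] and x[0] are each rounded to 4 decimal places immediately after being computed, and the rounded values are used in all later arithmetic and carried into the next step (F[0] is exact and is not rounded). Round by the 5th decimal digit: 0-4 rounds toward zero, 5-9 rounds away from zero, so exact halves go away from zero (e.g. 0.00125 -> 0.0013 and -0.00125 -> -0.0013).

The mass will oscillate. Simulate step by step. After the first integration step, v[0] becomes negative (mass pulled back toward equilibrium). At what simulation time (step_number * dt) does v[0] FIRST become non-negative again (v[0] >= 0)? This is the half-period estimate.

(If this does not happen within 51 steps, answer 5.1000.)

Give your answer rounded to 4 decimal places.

Answer: 4.4000

Derivation:
Step 0: x=[8.8000] v=[0.0000]
Step 1: x=[8.7854] v=[-0.1461]
Step 2: x=[8.7563] v=[-0.2914]
Step 3: x=[8.7128] v=[-0.4352]
Step 4: x=[8.6551] v=[-0.5767]
Step 5: x=[8.5836] v=[-0.7152]
Step 6: x=[8.4986] v=[-0.8500]
Step 7: x=[8.4006] v=[-0.9804]
Step 8: x=[8.2900] v=[-1.1057]
Step 9: x=[8.1675] v=[-1.2252]
Step 10: x=[8.0337] v=[-1.3383]
Step 11: x=[7.8893] v=[-1.4444]
Step 12: x=[7.7350] v=[-1.5430]
Step 13: x=[7.5717] v=[-1.6335]
Step 14: x=[7.4002] v=[-1.7155]
Step 15: x=[7.2213] v=[-1.7886]
Step 16: x=[7.0361] v=[-1.8523]
Step 17: x=[6.8455] v=[-1.9064]
Step 18: x=[6.6505] v=[-1.9505]
Step 19: x=[6.4521] v=[-1.9844]
Step 20: x=[6.2513] v=[-2.0080]
Step 21: x=[6.0492] v=[-2.0211]
Step 22: x=[5.8468] v=[-2.0237]
Step 23: x=[5.6452] v=[-2.0157]
Step 24: x=[5.4455] v=[-1.9972]
Step 25: x=[5.2487] v=[-1.9683]
Step 26: x=[5.0558] v=[-1.9291]
Step 27: x=[4.8678] v=[-1.8798]
Step 28: x=[4.6857] v=[-1.8207]
Step 29: x=[4.5105] v=[-1.7521]
Step 30: x=[4.3431] v=[-1.6744]
Step 31: x=[4.1843] v=[-1.5880]
Step 32: x=[4.0350] v=[-1.4933]
Step 33: x=[3.8959] v=[-1.3908]
Step 34: x=[3.7678] v=[-1.2810]
Step 35: x=[3.6514] v=[-1.1645]
Step 36: x=[3.5472] v=[-1.0420]
Step 37: x=[3.4558] v=[-0.9140]
Step 38: x=[3.3777] v=[-0.7813]
Step 39: x=[3.3133] v=[-0.6445]
Step 40: x=[3.2629] v=[-0.5043]
Step 41: x=[3.2268] v=[-0.3615]
Step 42: x=[3.2051] v=[-0.2168]
Step 43: x=[3.1980] v=[-0.0710]
Step 44: x=[3.2055] v=[0.0752]
First v>=0 after going negative at step 44, time=4.4000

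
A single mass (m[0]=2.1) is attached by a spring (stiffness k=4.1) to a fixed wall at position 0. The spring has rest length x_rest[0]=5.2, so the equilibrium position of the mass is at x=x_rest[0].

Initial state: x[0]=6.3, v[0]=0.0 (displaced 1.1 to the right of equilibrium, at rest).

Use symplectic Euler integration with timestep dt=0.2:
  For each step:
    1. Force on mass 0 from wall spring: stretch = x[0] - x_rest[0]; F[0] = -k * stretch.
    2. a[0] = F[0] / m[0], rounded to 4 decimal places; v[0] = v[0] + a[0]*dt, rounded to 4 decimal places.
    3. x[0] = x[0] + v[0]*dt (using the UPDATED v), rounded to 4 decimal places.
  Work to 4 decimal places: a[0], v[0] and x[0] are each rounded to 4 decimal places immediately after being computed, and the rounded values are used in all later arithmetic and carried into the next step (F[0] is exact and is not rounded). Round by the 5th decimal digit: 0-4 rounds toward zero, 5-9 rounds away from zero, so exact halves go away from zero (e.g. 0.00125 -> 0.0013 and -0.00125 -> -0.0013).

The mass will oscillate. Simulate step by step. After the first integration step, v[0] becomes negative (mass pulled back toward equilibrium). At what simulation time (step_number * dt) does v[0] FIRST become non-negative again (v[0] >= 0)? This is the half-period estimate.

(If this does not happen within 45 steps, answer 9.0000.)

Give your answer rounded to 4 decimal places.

Answer: 2.4000

Derivation:
Step 0: x=[6.3000] v=[0.0000]
Step 1: x=[6.2141] v=[-0.4295]
Step 2: x=[6.0490] v=[-0.8255]
Step 3: x=[5.8176] v=[-1.1570]
Step 4: x=[5.5380] v=[-1.3982]
Step 5: x=[5.2320] v=[-1.5302]
Step 6: x=[4.9235] v=[-1.5427]
Step 7: x=[4.6366] v=[-1.4347]
Step 8: x=[4.3937] v=[-1.2147]
Step 9: x=[4.2137] v=[-0.8999]
Step 10: x=[4.1107] v=[-0.5148]
Step 11: x=[4.0928] v=[-0.0895]
Step 12: x=[4.1614] v=[0.3428]
First v>=0 after going negative at step 12, time=2.4000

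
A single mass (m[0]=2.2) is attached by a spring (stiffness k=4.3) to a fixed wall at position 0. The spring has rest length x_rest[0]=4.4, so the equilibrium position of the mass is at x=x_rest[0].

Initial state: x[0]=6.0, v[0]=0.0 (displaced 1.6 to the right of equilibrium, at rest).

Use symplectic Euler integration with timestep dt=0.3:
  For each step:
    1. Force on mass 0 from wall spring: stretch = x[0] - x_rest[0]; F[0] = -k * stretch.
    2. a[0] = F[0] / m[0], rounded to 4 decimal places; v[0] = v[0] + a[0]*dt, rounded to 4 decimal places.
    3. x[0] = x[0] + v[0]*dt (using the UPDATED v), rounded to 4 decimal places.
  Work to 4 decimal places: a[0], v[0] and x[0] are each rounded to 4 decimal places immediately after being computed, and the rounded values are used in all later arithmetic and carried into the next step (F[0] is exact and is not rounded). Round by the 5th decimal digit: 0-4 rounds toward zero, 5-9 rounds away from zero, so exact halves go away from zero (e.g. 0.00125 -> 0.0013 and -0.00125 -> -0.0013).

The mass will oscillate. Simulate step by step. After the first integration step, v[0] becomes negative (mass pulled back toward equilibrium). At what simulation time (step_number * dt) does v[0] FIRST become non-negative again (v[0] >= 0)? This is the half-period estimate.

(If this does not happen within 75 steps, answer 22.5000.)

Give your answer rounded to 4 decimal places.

Step 0: x=[6.0000] v=[0.0000]
Step 1: x=[5.7185] v=[-0.9382]
Step 2: x=[5.2051] v=[-1.7113]
Step 3: x=[4.5501] v=[-2.1834]
Step 4: x=[3.8687] v=[-2.2714]
Step 5: x=[3.2807] v=[-1.9599]
Step 6: x=[2.8896] v=[-1.3036]
Step 7: x=[2.7642] v=[-0.4180]
Step 8: x=[2.9266] v=[0.5412]
First v>=0 after going negative at step 8, time=2.4000

Answer: 2.4000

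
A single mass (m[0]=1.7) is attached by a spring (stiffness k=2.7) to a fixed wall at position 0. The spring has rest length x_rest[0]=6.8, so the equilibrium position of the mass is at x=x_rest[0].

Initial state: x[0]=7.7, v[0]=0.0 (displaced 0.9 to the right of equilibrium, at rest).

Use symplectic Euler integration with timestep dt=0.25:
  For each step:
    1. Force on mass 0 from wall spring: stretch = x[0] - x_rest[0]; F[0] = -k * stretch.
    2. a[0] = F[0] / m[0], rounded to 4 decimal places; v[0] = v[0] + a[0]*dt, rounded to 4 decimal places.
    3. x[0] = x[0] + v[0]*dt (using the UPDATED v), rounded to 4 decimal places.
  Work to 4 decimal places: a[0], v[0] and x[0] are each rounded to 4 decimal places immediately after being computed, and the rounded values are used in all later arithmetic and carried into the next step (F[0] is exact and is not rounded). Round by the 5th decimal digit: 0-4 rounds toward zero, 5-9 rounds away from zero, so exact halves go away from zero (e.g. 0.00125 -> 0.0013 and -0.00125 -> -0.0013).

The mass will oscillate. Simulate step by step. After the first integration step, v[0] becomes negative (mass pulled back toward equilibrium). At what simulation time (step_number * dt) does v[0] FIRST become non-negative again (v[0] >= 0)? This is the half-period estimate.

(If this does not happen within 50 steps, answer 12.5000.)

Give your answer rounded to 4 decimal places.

Answer: 2.5000

Derivation:
Step 0: x=[7.7000] v=[0.0000]
Step 1: x=[7.6107] v=[-0.3574]
Step 2: x=[7.4409] v=[-0.6793]
Step 3: x=[7.2075] v=[-0.9338]
Step 4: x=[6.9336] v=[-1.0956]
Step 5: x=[6.6464] v=[-1.1487]
Step 6: x=[6.3745] v=[-1.0877]
Step 7: x=[6.1448] v=[-0.9188]
Step 8: x=[5.9801] v=[-0.6587]
Step 9: x=[5.8968] v=[-0.3332]
Step 10: x=[5.9032] v=[0.0254]
First v>=0 after going negative at step 10, time=2.5000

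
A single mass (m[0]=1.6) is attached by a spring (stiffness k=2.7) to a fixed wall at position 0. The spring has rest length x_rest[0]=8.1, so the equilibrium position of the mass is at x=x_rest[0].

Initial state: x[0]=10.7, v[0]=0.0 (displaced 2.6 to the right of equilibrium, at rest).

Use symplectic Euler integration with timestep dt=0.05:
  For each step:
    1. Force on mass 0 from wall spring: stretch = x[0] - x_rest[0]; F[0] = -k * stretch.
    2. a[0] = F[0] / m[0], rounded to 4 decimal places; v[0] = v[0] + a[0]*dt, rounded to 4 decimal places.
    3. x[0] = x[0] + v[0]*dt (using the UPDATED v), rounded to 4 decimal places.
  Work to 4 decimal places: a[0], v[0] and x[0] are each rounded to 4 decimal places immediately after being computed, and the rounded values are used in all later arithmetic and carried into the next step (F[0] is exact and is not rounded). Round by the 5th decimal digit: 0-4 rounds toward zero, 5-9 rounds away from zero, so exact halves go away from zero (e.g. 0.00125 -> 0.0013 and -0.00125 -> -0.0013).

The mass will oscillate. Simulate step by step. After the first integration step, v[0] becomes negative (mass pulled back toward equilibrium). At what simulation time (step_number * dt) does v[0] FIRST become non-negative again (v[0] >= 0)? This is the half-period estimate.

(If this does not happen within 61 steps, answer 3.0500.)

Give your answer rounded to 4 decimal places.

Answer: 2.4500

Derivation:
Step 0: x=[10.7000] v=[0.0000]
Step 1: x=[10.6890] v=[-0.2194]
Step 2: x=[10.6671] v=[-0.4378]
Step 3: x=[10.6344] v=[-0.6544]
Step 4: x=[10.5910] v=[-0.8682]
Step 5: x=[10.5371] v=[-1.0784]
Step 6: x=[10.4729] v=[-1.2840]
Step 7: x=[10.3987] v=[-1.4842]
Step 8: x=[10.3148] v=[-1.6782]
Step 9: x=[10.2215] v=[-1.8651]
Step 10: x=[10.1193] v=[-2.0441]
Step 11: x=[10.0086] v=[-2.2145]
Step 12: x=[9.8898] v=[-2.3755]
Step 13: x=[9.7635] v=[-2.5265]
Step 14: x=[9.6302] v=[-2.6669]
Step 15: x=[9.4904] v=[-2.7960]
Step 16: x=[9.3447] v=[-2.9133]
Step 17: x=[9.1938] v=[-3.0183]
Step 18: x=[9.0383] v=[-3.1106]
Step 19: x=[8.8788] v=[-3.1898]
Step 20: x=[8.7160] v=[-3.2555]
Step 21: x=[8.5506] v=[-3.3075]
Step 22: x=[8.3833] v=[-3.3455]
Step 23: x=[8.2148] v=[-3.3694]
Step 24: x=[8.0458] v=[-3.3791]
Step 25: x=[7.8771] v=[-3.3745]
Step 26: x=[7.7093] v=[-3.3557]
Step 27: x=[7.5432] v=[-3.3227]
Step 28: x=[7.3794] v=[-3.2757]
Step 29: x=[7.2187] v=[-3.2149]
Step 30: x=[7.0617] v=[-3.1405]
Step 31: x=[6.9091] v=[-3.0529]
Step 32: x=[6.7615] v=[-2.9524]
Step 33: x=[6.6195] v=[-2.8395]
Step 34: x=[6.4838] v=[-2.7146]
Step 35: x=[6.3549] v=[-2.5782]
Step 36: x=[6.2334] v=[-2.4310]
Step 37: x=[6.1197] v=[-2.2735]
Step 38: x=[6.0144] v=[-2.1064]
Step 39: x=[5.9179] v=[-1.9304]
Step 40: x=[5.8306] v=[-1.7463]
Step 41: x=[5.7529] v=[-1.5548]
Step 42: x=[5.6851] v=[-1.3568]
Step 43: x=[5.6275] v=[-1.1530]
Step 44: x=[5.5803] v=[-0.9444]
Step 45: x=[5.5437] v=[-0.7318]
Step 46: x=[5.5179] v=[-0.5161]
Step 47: x=[5.5030] v=[-0.2982]
Step 48: x=[5.4990] v=[-0.0791]
Step 49: x=[5.5060] v=[0.1404]
First v>=0 after going negative at step 49, time=2.4500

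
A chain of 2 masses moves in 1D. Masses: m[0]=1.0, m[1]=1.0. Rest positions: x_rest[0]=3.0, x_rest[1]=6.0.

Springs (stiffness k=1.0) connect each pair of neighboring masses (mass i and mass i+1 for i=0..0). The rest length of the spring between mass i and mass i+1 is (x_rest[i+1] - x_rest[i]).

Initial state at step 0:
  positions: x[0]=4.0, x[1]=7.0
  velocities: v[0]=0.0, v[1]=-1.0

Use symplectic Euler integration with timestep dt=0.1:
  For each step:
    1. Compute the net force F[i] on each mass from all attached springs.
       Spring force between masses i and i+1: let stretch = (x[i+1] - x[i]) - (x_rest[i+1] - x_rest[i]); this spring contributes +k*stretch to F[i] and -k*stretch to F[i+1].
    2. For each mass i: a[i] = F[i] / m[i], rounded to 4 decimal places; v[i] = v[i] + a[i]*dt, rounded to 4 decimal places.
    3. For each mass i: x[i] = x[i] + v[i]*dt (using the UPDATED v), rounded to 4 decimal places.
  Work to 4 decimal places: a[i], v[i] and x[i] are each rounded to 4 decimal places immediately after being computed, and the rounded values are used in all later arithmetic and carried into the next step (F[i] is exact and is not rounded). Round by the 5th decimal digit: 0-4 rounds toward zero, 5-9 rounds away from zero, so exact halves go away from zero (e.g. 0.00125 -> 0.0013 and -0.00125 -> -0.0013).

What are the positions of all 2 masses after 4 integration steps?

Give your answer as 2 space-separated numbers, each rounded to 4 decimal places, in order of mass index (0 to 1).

Answer: 3.9901 6.6099

Derivation:
Step 0: x=[4.0000 7.0000] v=[0.0000 -1.0000]
Step 1: x=[4.0000 6.9000] v=[0.0000 -1.0000]
Step 2: x=[3.9990 6.8010] v=[-0.0100 -0.9900]
Step 3: x=[3.9960 6.7040] v=[-0.0298 -0.9702]
Step 4: x=[3.9901 6.6099] v=[-0.0590 -0.9410]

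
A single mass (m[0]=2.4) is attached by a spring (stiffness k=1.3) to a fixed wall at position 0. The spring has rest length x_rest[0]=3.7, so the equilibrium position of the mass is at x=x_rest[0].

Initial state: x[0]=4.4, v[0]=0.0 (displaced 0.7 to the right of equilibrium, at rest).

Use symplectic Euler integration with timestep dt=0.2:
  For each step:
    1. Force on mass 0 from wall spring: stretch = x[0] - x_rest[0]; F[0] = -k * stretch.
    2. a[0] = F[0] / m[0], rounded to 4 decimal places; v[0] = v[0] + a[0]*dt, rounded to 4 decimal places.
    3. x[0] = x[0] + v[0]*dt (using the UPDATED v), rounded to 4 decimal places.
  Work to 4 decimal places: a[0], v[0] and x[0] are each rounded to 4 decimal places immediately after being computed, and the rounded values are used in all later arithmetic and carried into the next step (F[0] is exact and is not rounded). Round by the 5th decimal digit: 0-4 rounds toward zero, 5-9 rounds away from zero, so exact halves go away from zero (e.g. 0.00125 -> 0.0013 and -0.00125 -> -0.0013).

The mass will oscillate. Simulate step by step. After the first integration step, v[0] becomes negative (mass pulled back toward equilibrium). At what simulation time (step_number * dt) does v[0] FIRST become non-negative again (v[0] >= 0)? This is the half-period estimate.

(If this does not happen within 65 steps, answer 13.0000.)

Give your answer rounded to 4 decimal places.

Answer: 4.4000

Derivation:
Step 0: x=[4.4000] v=[0.0000]
Step 1: x=[4.3848] v=[-0.0758]
Step 2: x=[4.3548] v=[-0.1500]
Step 3: x=[4.3106] v=[-0.2209]
Step 4: x=[4.2532] v=[-0.2870]
Step 5: x=[4.1838] v=[-0.3469]
Step 6: x=[4.1039] v=[-0.3993]
Step 7: x=[4.0153] v=[-0.4431]
Step 8: x=[3.9198] v=[-0.4773]
Step 9: x=[3.8196] v=[-0.5011]
Step 10: x=[3.7168] v=[-0.5141]
Step 11: x=[3.6136] v=[-0.5159]
Step 12: x=[3.5123] v=[-0.5065]
Step 13: x=[3.4151] v=[-0.4862]
Step 14: x=[3.3240] v=[-0.4553]
Step 15: x=[3.2411] v=[-0.4146]
Step 16: x=[3.1681] v=[-0.3649]
Step 17: x=[3.1066] v=[-0.3073]
Step 18: x=[3.0580] v=[-0.2430]
Step 19: x=[3.0233] v=[-0.1734]
Step 20: x=[3.0033] v=[-0.1001]
Step 21: x=[2.9984] v=[-0.0246]
Step 22: x=[3.0087] v=[0.0514]
First v>=0 after going negative at step 22, time=4.4000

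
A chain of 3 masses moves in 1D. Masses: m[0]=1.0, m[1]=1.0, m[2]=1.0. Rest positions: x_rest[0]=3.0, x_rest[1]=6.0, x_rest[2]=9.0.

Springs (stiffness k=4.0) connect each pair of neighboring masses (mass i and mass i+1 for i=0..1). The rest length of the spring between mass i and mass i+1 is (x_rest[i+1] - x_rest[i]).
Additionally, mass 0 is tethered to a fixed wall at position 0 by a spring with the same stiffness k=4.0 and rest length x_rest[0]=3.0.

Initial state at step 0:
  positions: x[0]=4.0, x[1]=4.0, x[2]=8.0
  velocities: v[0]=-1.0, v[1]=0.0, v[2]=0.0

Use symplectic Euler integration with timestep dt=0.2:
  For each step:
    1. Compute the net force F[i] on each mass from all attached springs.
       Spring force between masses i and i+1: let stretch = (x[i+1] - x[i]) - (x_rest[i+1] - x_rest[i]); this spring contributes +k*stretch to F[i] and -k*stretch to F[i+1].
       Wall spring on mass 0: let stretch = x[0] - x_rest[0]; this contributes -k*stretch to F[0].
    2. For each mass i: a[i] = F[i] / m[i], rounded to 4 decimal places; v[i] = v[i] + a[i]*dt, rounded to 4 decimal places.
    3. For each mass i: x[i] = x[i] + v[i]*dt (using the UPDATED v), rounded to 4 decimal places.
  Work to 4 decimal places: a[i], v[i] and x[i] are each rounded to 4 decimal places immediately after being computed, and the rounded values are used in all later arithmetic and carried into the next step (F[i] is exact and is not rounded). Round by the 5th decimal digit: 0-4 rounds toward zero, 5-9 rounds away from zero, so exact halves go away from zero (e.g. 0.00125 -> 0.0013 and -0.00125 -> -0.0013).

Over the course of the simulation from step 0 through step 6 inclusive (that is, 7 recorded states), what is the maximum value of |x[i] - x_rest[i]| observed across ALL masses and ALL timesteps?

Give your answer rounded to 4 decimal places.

Answer: 2.0784

Derivation:
Step 0: x=[4.0000 4.0000 8.0000] v=[-1.0000 0.0000 0.0000]
Step 1: x=[3.1600 4.6400 7.8400] v=[-4.2000 3.2000 -0.8000]
Step 2: x=[2.0512 5.5552 7.6480] v=[-5.5440 4.5760 -0.9600]
Step 3: x=[1.1748 6.2446 7.6012] v=[-4.3818 3.4470 -0.2342]
Step 4: x=[0.9216 6.3399 7.8173] v=[-1.2658 0.4764 1.0805]
Step 5: x=[1.3879 5.8046 8.2770] v=[2.3316 -2.6763 2.2986]
Step 6: x=[2.3388 4.9583 8.8211] v=[4.7546 -4.2317 2.7207]
Max displacement = 2.0784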